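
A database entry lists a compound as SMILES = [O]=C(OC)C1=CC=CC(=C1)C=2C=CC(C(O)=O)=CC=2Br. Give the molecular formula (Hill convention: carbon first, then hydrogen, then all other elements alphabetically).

Walk through each heavy atom and fill implicit hydrogens from standard valence (C 4, N 3, O 2, S 2, halogen 1):
  atom 1: O with explicit H count 0
  atom 2: C, bond orders sum to 4 (valence 4) → 0 H
  atom 3: O, bond orders sum to 2 (valence 2) → 0 H
  atom 4: C, bond orders sum to 1 (valence 4) → 3 H
  atom 5: C, bond orders sum to 4 (valence 4) → 0 H
  atom 6: C, bond orders sum to 3 (valence 4) → 1 H
  atom 7: C, bond orders sum to 3 (valence 4) → 1 H
  atom 8: C, bond orders sum to 3 (valence 4) → 1 H
  atom 9: C, bond orders sum to 4 (valence 4) → 0 H
  atom 10: C, bond orders sum to 3 (valence 4) → 1 H
  atom 11: C, bond orders sum to 4 (valence 4) → 0 H
  atom 12: C, bond orders sum to 3 (valence 4) → 1 H
  atom 13: C, bond orders sum to 3 (valence 4) → 1 H
  atom 14: C, bond orders sum to 4 (valence 4) → 0 H
  atom 15: C, bond orders sum to 4 (valence 4) → 0 H
  atom 16: O, bond orders sum to 1 (valence 2) → 1 H
  atom 17: O, bond orders sum to 2 (valence 2) → 0 H
  atom 18: C, bond orders sum to 3 (valence 4) → 1 H
  atom 19: C, bond orders sum to 4 (valence 4) → 0 H
  atom 20: Br (halogen, monovalent) → 0 H
Totals → C:15, H:11, Br:1, O:4.

C15H11BrO4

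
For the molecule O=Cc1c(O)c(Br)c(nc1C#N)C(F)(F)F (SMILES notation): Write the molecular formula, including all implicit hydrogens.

C8H2BrF3N2O2

Walk through each heavy atom and fill implicit hydrogens from standard valence (C 4, N 3, O 2, S 2, halogen 1); for lowercase aromatic atoms, an aromatic c carries 1 H when it has two neighbours and 0 H with three, and aromatic n carries 0 H:
  atom 1: O, bond orders sum to 2 (valence 2) → 0 H
  atom 2: C, bond orders sum to 3 (valence 4) → 1 H
  atom 3: aromatic c, 3 neighbours → 0 H
  atom 4: aromatic c, 3 neighbours → 0 H
  atom 5: O, bond orders sum to 1 (valence 2) → 1 H
  atom 6: aromatic c, 3 neighbours → 0 H
  atom 7: Br (halogen, monovalent) → 0 H
  atom 8: aromatic c, 3 neighbours → 0 H
  atom 9: aromatic n, 2 neighbours → 0 H
  atom 10: aromatic c, 3 neighbours → 0 H
  atom 11: C, bond orders sum to 4 (valence 4) → 0 H
  atom 12: N, bond orders sum to 3 (valence 3) → 0 H
  atom 13: C, bond orders sum to 4 (valence 4) → 0 H
  atom 14: F (halogen, monovalent) → 0 H
  atom 15: F (halogen, monovalent) → 0 H
  atom 16: F (halogen, monovalent) → 0 H
Totals → C:8, H:2, Br:1, F:3, N:2, O:2.
In Hill order: C8H2BrF3N2O2.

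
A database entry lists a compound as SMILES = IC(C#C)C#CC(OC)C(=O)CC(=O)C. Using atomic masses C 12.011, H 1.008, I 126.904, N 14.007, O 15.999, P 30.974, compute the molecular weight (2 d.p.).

318.11 g/mol

First, the molecular formula is C11H11IO3 (counting implicit H from valence).
  C: 11 × 12.011 = 132.121
  H: 11 × 1.008 = 11.088
  I: 1 × 126.904 = 126.904
  O: 3 × 15.999 = 47.997
Sum: 11×12.011 + 11×1.008 + 1×126.904 + 3×15.999 = 318.110 → 318.11 g/mol.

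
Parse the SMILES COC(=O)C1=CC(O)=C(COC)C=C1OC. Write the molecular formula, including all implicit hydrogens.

Walk through each heavy atom and fill implicit hydrogens from standard valence (C 4, N 3, O 2, S 2, halogen 1):
  atom 1: C, bond orders sum to 1 (valence 4) → 3 H
  atom 2: O, bond orders sum to 2 (valence 2) → 0 H
  atom 3: C, bond orders sum to 4 (valence 4) → 0 H
  atom 4: O, bond orders sum to 2 (valence 2) → 0 H
  atom 5: C, bond orders sum to 4 (valence 4) → 0 H
  atom 6: C, bond orders sum to 3 (valence 4) → 1 H
  atom 7: C, bond orders sum to 4 (valence 4) → 0 H
  atom 8: O, bond orders sum to 1 (valence 2) → 1 H
  atom 9: C, bond orders sum to 4 (valence 4) → 0 H
  atom 10: C, bond orders sum to 2 (valence 4) → 2 H
  atom 11: O, bond orders sum to 2 (valence 2) → 0 H
  atom 12: C, bond orders sum to 1 (valence 4) → 3 H
  atom 13: C, bond orders sum to 3 (valence 4) → 1 H
  atom 14: C, bond orders sum to 4 (valence 4) → 0 H
  atom 15: O, bond orders sum to 2 (valence 2) → 0 H
  atom 16: C, bond orders sum to 1 (valence 4) → 3 H
Totals → C:11, H:14, O:5.
In Hill order: C11H14O5.

C11H14O5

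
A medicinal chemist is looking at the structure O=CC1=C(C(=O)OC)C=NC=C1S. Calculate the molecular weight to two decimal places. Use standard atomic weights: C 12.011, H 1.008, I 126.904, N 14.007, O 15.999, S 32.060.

197.21 g/mol

First, the molecular formula is C8H7NO3S (counting implicit H from valence).
  C: 8 × 12.011 = 96.088
  H: 7 × 1.008 = 7.056
  N: 1 × 14.007 = 14.007
  O: 3 × 15.999 = 47.997
  S: 1 × 32.060 = 32.060
Sum: 8×12.011 + 7×1.008 + 1×14.007 + 3×15.999 + 1×32.060 = 197.208 → 197.21 g/mol.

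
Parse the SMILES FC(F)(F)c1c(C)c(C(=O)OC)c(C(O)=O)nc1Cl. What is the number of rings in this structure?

In SMILES, each pair of matching ring-closure digits denotes one ring-closing bond; the number of such bonds equals the number of independent rings.
Ring-closure bonds here: 1.

1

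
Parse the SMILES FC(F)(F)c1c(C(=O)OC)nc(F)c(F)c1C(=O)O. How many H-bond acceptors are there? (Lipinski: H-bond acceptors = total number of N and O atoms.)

5

N atoms: 1; O atoms: 4.
Lipinski HBA = 1 + 4 = 5.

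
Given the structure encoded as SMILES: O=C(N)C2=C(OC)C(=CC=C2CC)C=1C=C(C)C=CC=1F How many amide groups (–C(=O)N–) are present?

1

The amide motif appears at heavy-atom position 2 in the SMILES.
Other groups present: 1 ether.
Amide count: 1.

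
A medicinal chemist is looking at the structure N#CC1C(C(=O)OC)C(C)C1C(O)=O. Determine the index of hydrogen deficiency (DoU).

5

Degree of unsaturation = (number of rings) + (number of π bonds).
Ring closures in the SMILES: 1.
π bonds: 2 double bonds (each 1 DoU), 1 triple bond (each 2 DoU) → 4 DoU from unsaturation.
Total DoU = 1 + 4 = 5.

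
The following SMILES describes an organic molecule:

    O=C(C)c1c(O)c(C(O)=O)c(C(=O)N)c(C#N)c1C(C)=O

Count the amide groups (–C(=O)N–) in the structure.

The amide motif appears at heavy-atom position 12 in the SMILES.
Other groups present: 1 carboxylic acid, 1 hydroxyl, 2 ketone, 1 nitrile.
Amide count: 1.

1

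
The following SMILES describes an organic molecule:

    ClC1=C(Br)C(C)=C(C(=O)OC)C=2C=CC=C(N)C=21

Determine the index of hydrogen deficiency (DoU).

8

Molecular formula: C13H11BrClNO2.
DoU = (2C + 2 + N − H − X) / 2, where X is the halogen count and O/S are ignored.
    = (2·13 + 2 + 1 − 11 − 2) / 2 = 16 / 2 = 8.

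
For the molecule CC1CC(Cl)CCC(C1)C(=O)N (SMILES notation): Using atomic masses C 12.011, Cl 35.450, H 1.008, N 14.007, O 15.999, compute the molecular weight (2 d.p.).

First, the molecular formula is C9H16ClNO (counting implicit H from valence).
  C: 9 × 12.011 = 108.099
  Cl: 1 × 35.450 = 35.450
  H: 16 × 1.008 = 16.128
  N: 1 × 14.007 = 14.007
  O: 1 × 15.999 = 15.999
Sum: 9×12.011 + 1×35.450 + 16×1.008 + 1×14.007 + 1×15.999 = 189.683 → 189.68 g/mol.

189.68 g/mol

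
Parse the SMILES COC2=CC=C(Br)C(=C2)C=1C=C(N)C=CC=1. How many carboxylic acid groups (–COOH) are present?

0

Scan the SMILES for the carboxylic acid motif — none present.
Groups that are present: 1 ether, 1 primary amine.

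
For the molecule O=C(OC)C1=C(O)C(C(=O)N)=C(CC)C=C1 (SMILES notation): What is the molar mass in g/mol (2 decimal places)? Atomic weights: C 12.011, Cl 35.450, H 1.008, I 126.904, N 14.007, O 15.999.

First, the molecular formula is C11H13NO4 (counting implicit H from valence).
  C: 11 × 12.011 = 132.121
  H: 13 × 1.008 = 13.104
  N: 1 × 14.007 = 14.007
  O: 4 × 15.999 = 63.996
Sum: 11×12.011 + 13×1.008 + 1×14.007 + 4×15.999 = 223.228 → 223.23 g/mol.

223.23 g/mol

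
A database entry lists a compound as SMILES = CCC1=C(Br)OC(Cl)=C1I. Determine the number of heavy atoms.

10

Every atom symbol written in the SMILES (organic subset) is one heavy atom; implicit H are not written.
Heavy atoms by element → Br:1, C:6, Cl:1, I:1, O:1.
Total: 10.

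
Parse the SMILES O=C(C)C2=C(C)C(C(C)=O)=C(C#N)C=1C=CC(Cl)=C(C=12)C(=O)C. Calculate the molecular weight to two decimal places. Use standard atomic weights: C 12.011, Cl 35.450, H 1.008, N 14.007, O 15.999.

327.76 g/mol

First, the molecular formula is C18H14ClNO3 (counting implicit H from valence).
  C: 18 × 12.011 = 216.198
  Cl: 1 × 35.450 = 35.450
  H: 14 × 1.008 = 14.112
  N: 1 × 14.007 = 14.007
  O: 3 × 15.999 = 47.997
Sum: 18×12.011 + 1×35.450 + 14×1.008 + 1×14.007 + 3×15.999 = 327.764 → 327.76 g/mol.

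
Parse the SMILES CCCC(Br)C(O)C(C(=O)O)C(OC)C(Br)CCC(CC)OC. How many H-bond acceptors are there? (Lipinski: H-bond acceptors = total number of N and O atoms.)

N atoms: 0; O atoms: 5.
Lipinski HBA = 0 + 5 = 5.

5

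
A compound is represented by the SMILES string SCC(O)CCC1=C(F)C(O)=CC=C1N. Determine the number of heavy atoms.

15

Every atom symbol written in the SMILES (organic subset) is one heavy atom; implicit H are not written.
Heavy atoms by element → C:10, F:1, N:1, O:2, S:1.
Total: 15.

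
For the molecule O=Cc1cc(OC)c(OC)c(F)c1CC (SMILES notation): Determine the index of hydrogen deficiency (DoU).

Molecular formula: C11H13FO3.
DoU = (2C + 2 + N − H − X) / 2, where X is the halogen count and O/S are ignored.
    = (2·11 + 2 + 0 − 13 − 1) / 2 = 10 / 2 = 5.

5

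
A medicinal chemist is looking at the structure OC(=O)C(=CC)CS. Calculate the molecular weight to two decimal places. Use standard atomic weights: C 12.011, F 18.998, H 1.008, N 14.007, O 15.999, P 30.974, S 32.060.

132.18 g/mol

First, the molecular formula is C5H8O2S (counting implicit H from valence).
  C: 5 × 12.011 = 60.055
  H: 8 × 1.008 = 8.064
  O: 2 × 15.999 = 31.998
  S: 1 × 32.060 = 32.060
Sum: 5×12.011 + 8×1.008 + 2×15.999 + 1×32.060 = 132.177 → 132.18 g/mol.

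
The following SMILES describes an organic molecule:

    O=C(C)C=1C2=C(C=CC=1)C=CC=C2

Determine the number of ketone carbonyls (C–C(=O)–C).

The ketone motif appears at heavy-atom position 2 in the SMILES.
Ketone count: 1.

1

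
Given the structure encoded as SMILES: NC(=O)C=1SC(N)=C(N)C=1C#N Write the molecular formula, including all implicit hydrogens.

Walk through each heavy atom and fill implicit hydrogens from standard valence (C 4, N 3, O 2, S 2, halogen 1):
  atom 1: N, bond orders sum to 1 (valence 3) → 2 H
  atom 2: C, bond orders sum to 4 (valence 4) → 0 H
  atom 3: O, bond orders sum to 2 (valence 2) → 0 H
  atom 4: C, bond orders sum to 4 (valence 4) → 0 H
  atom 5: S, bond orders sum to 2 (valence 2) → 0 H
  atom 6: C, bond orders sum to 4 (valence 4) → 0 H
  atom 7: N, bond orders sum to 1 (valence 3) → 2 H
  atom 8: C, bond orders sum to 4 (valence 4) → 0 H
  atom 9: N, bond orders sum to 1 (valence 3) → 2 H
  atom 10: C, bond orders sum to 4 (valence 4) → 0 H
  atom 11: C, bond orders sum to 4 (valence 4) → 0 H
  atom 12: N, bond orders sum to 3 (valence 3) → 0 H
Totals → C:6, H:6, N:4, O:1, S:1.

C6H6N4OS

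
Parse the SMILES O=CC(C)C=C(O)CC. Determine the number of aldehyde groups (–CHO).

1

The aldehyde motif appears at heavy-atom position 2 in the SMILES.
Other groups present: 1 alkene, 1 hydroxyl.
Aldehyde count: 1.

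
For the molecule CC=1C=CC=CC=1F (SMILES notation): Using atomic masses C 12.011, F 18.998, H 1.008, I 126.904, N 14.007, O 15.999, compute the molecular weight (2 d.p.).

110.13 g/mol

First, the molecular formula is C7H7F (counting implicit H from valence).
  C: 7 × 12.011 = 84.077
  F: 1 × 18.998 = 18.998
  H: 7 × 1.008 = 7.056
Sum: 7×12.011 + 1×18.998 + 7×1.008 = 110.131 → 110.13 g/mol.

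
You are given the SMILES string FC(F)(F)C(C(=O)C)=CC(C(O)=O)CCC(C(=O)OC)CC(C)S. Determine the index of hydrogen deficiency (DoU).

4

Degree of unsaturation = (number of rings) + (number of π bonds).
Ring closures in the SMILES: 0.
π bonds: 4 double bonds (each 1 DoU) → 4 DoU from unsaturation.
Total DoU = 0 + 4 = 4.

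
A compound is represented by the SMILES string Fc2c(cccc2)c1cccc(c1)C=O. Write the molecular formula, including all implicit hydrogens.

Walk through each heavy atom and fill implicit hydrogens from standard valence (C 4, N 3, O 2, S 2, halogen 1); for lowercase aromatic atoms, an aromatic c carries 1 H when it has two neighbours and 0 H with three, and aromatic n carries 0 H:
  atom 1: F (halogen, monovalent) → 0 H
  atom 2: aromatic c, 3 neighbours → 0 H
  atom 3: aromatic c, 3 neighbours → 0 H
  atom 4: aromatic c, 2 neighbours → 1 H
  atom 5: aromatic c, 2 neighbours → 1 H
  atom 6: aromatic c, 2 neighbours → 1 H
  atom 7: aromatic c, 2 neighbours → 1 H
  atom 8: aromatic c, 3 neighbours → 0 H
  atom 9: aromatic c, 2 neighbours → 1 H
  atom 10: aromatic c, 2 neighbours → 1 H
  atom 11: aromatic c, 2 neighbours → 1 H
  atom 12: aromatic c, 3 neighbours → 0 H
  atom 13: aromatic c, 2 neighbours → 1 H
  atom 14: C, bond orders sum to 3 (valence 4) → 1 H
  atom 15: O, bond orders sum to 2 (valence 2) → 0 H
Totals → C:13, H:9, F:1, O:1.

C13H9FO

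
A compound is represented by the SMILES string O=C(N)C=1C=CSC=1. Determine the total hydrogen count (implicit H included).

Walk through each heavy atom and fill implicit hydrogens from standard valence (C 4, N 3, O 2, S 2, halogen 1):
  atom 1: O, bond orders sum to 2 (valence 2) → 0 H
  atom 2: C, bond orders sum to 4 (valence 4) → 0 H
  atom 3: N, bond orders sum to 1 (valence 3) → 2 H
  atom 4: C, bond orders sum to 4 (valence 4) → 0 H
  atom 5: C, bond orders sum to 3 (valence 4) → 1 H
  atom 6: C, bond orders sum to 3 (valence 4) → 1 H
  atom 7: S, bond orders sum to 2 (valence 2) → 0 H
  atom 8: C, bond orders sum to 3 (valence 4) → 1 H
Total hydrogens: 5.

5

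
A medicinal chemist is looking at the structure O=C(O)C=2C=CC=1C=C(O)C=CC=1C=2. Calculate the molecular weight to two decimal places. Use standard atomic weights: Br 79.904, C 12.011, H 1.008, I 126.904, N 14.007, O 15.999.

188.18 g/mol

First, the molecular formula is C11H8O3 (counting implicit H from valence).
  C: 11 × 12.011 = 132.121
  H: 8 × 1.008 = 8.064
  O: 3 × 15.999 = 47.997
Sum: 11×12.011 + 8×1.008 + 3×15.999 = 188.182 → 188.18 g/mol.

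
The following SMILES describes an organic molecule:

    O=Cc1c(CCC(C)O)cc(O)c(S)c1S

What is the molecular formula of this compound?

C11H14O3S2

Walk through each heavy atom and fill implicit hydrogens from standard valence (C 4, N 3, O 2, S 2, halogen 1); for lowercase aromatic atoms, an aromatic c carries 1 H when it has two neighbours and 0 H with three, and aromatic n carries 0 H:
  atom 1: O, bond orders sum to 2 (valence 2) → 0 H
  atom 2: C, bond orders sum to 3 (valence 4) → 1 H
  atom 3: aromatic c, 3 neighbours → 0 H
  atom 4: aromatic c, 3 neighbours → 0 H
  atom 5: C, bond orders sum to 2 (valence 4) → 2 H
  atom 6: C, bond orders sum to 2 (valence 4) → 2 H
  atom 7: C, bond orders sum to 3 (valence 4) → 1 H
  atom 8: C, bond orders sum to 1 (valence 4) → 3 H
  atom 9: O, bond orders sum to 1 (valence 2) → 1 H
  atom 10: aromatic c, 2 neighbours → 1 H
  atom 11: aromatic c, 3 neighbours → 0 H
  atom 12: O, bond orders sum to 1 (valence 2) → 1 H
  atom 13: aromatic c, 3 neighbours → 0 H
  atom 14: S, bond orders sum to 1 (valence 2) → 1 H
  atom 15: aromatic c, 3 neighbours → 0 H
  atom 16: S, bond orders sum to 1 (valence 2) → 1 H
Totals → C:11, H:14, O:3, S:2.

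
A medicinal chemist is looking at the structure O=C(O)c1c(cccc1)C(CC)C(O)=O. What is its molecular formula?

Walk through each heavy atom and fill implicit hydrogens from standard valence (C 4, N 3, O 2, S 2, halogen 1); for lowercase aromatic atoms, an aromatic c carries 1 H when it has two neighbours and 0 H with three, and aromatic n carries 0 H:
  atom 1: O, bond orders sum to 2 (valence 2) → 0 H
  atom 2: C, bond orders sum to 4 (valence 4) → 0 H
  atom 3: O, bond orders sum to 1 (valence 2) → 1 H
  atom 4: aromatic c, 3 neighbours → 0 H
  atom 5: aromatic c, 3 neighbours → 0 H
  atom 6: aromatic c, 2 neighbours → 1 H
  atom 7: aromatic c, 2 neighbours → 1 H
  atom 8: aromatic c, 2 neighbours → 1 H
  atom 9: aromatic c, 2 neighbours → 1 H
  atom 10: C, bond orders sum to 3 (valence 4) → 1 H
  atom 11: C, bond orders sum to 2 (valence 4) → 2 H
  atom 12: C, bond orders sum to 1 (valence 4) → 3 H
  atom 13: C, bond orders sum to 4 (valence 4) → 0 H
  atom 14: O, bond orders sum to 1 (valence 2) → 1 H
  atom 15: O, bond orders sum to 2 (valence 2) → 0 H
Totals → C:11, H:12, O:4.
In Hill order: C11H12O4.

C11H12O4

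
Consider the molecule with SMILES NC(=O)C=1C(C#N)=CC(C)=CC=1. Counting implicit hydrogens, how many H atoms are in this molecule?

Walk through each heavy atom and fill implicit hydrogens from standard valence (C 4, N 3, O 2, S 2, halogen 1):
  atom 1: N, bond orders sum to 1 (valence 3) → 2 H
  atom 2: C, bond orders sum to 4 (valence 4) → 0 H
  atom 3: O, bond orders sum to 2 (valence 2) → 0 H
  atom 4: C, bond orders sum to 4 (valence 4) → 0 H
  atom 5: C, bond orders sum to 4 (valence 4) → 0 H
  atom 6: C, bond orders sum to 4 (valence 4) → 0 H
  atom 7: N, bond orders sum to 3 (valence 3) → 0 H
  atom 8: C, bond orders sum to 3 (valence 4) → 1 H
  atom 9: C, bond orders sum to 4 (valence 4) → 0 H
  atom 10: C, bond orders sum to 1 (valence 4) → 3 H
  atom 11: C, bond orders sum to 3 (valence 4) → 1 H
  atom 12: C, bond orders sum to 3 (valence 4) → 1 H
Total hydrogens: 8.

8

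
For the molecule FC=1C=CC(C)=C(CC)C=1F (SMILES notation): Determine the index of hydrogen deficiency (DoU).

Molecular formula: C9H10F2.
DoU = (2C + 2 + N − H − X) / 2, where X is the halogen count and O/S are ignored.
    = (2·9 + 2 + 0 − 10 − 2) / 2 = 8 / 2 = 4.

4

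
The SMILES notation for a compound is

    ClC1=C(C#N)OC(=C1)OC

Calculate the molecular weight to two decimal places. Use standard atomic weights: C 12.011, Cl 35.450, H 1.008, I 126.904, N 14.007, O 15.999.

First, the molecular formula is C6H4ClNO2 (counting implicit H from valence).
  C: 6 × 12.011 = 72.066
  Cl: 1 × 35.450 = 35.450
  H: 4 × 1.008 = 4.032
  N: 1 × 14.007 = 14.007
  O: 2 × 15.999 = 31.998
Sum: 6×12.011 + 1×35.450 + 4×1.008 + 1×14.007 + 2×15.999 = 157.553 → 157.55 g/mol.

157.55 g/mol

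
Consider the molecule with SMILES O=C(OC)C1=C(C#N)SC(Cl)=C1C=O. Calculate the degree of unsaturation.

Degree of unsaturation = (number of rings) + (number of π bonds).
Ring closures in the SMILES: 1.
π bonds: 4 double bonds (each 1 DoU), 1 triple bond (each 2 DoU) → 6 DoU from unsaturation.
Total DoU = 1 + 6 = 7.

7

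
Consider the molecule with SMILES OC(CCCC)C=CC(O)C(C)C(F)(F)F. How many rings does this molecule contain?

0

In SMILES, each pair of matching ring-closure digits denotes one ring-closing bond; the number of such bonds equals the number of independent rings.
Ring-closure bonds here: 0.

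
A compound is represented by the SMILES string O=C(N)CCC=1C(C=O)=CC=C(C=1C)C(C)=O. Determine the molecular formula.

Walk through each heavy atom and fill implicit hydrogens from standard valence (C 4, N 3, O 2, S 2, halogen 1):
  atom 1: O, bond orders sum to 2 (valence 2) → 0 H
  atom 2: C, bond orders sum to 4 (valence 4) → 0 H
  atom 3: N, bond orders sum to 1 (valence 3) → 2 H
  atom 4: C, bond orders sum to 2 (valence 4) → 2 H
  atom 5: C, bond orders sum to 2 (valence 4) → 2 H
  atom 6: C, bond orders sum to 4 (valence 4) → 0 H
  atom 7: C, bond orders sum to 4 (valence 4) → 0 H
  atom 8: C, bond orders sum to 3 (valence 4) → 1 H
  atom 9: O, bond orders sum to 2 (valence 2) → 0 H
  atom 10: C, bond orders sum to 3 (valence 4) → 1 H
  atom 11: C, bond orders sum to 3 (valence 4) → 1 H
  atom 12: C, bond orders sum to 4 (valence 4) → 0 H
  atom 13: C, bond orders sum to 4 (valence 4) → 0 H
  atom 14: C, bond orders sum to 1 (valence 4) → 3 H
  atom 15: C, bond orders sum to 4 (valence 4) → 0 H
  atom 16: C, bond orders sum to 1 (valence 4) → 3 H
  atom 17: O, bond orders sum to 2 (valence 2) → 0 H
Totals → C:13, H:15, N:1, O:3.
In Hill order: C13H15NO3.

C13H15NO3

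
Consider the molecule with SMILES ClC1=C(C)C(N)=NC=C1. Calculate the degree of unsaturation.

Degree of unsaturation = (number of rings) + (number of π bonds).
Ring closures in the SMILES: 1.
π bonds: 3 double bonds (each 1 DoU) → 3 DoU from unsaturation.
Total DoU = 1 + 3 = 4.

4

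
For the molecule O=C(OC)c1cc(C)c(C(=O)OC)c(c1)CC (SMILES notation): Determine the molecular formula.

C13H16O4

Walk through each heavy atom and fill implicit hydrogens from standard valence (C 4, N 3, O 2, S 2, halogen 1); for lowercase aromatic atoms, an aromatic c carries 1 H when it has two neighbours and 0 H with three, and aromatic n carries 0 H:
  atom 1: O, bond orders sum to 2 (valence 2) → 0 H
  atom 2: C, bond orders sum to 4 (valence 4) → 0 H
  atom 3: O, bond orders sum to 2 (valence 2) → 0 H
  atom 4: C, bond orders sum to 1 (valence 4) → 3 H
  atom 5: aromatic c, 3 neighbours → 0 H
  atom 6: aromatic c, 2 neighbours → 1 H
  atom 7: aromatic c, 3 neighbours → 0 H
  atom 8: C, bond orders sum to 1 (valence 4) → 3 H
  atom 9: aromatic c, 3 neighbours → 0 H
  atom 10: C, bond orders sum to 4 (valence 4) → 0 H
  atom 11: O, bond orders sum to 2 (valence 2) → 0 H
  atom 12: O, bond orders sum to 2 (valence 2) → 0 H
  atom 13: C, bond orders sum to 1 (valence 4) → 3 H
  atom 14: aromatic c, 3 neighbours → 0 H
  atom 15: aromatic c, 2 neighbours → 1 H
  atom 16: C, bond orders sum to 2 (valence 4) → 2 H
  atom 17: C, bond orders sum to 1 (valence 4) → 3 H
Totals → C:13, H:16, O:4.
In Hill order: C13H16O4.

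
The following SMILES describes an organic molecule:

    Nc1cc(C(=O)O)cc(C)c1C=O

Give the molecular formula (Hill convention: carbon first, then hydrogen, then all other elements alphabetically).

Walk through each heavy atom and fill implicit hydrogens from standard valence (C 4, N 3, O 2, S 2, halogen 1); for lowercase aromatic atoms, an aromatic c carries 1 H when it has two neighbours and 0 H with three, and aromatic n carries 0 H:
  atom 1: N, bond orders sum to 1 (valence 3) → 2 H
  atom 2: aromatic c, 3 neighbours → 0 H
  atom 3: aromatic c, 2 neighbours → 1 H
  atom 4: aromatic c, 3 neighbours → 0 H
  atom 5: C, bond orders sum to 4 (valence 4) → 0 H
  atom 6: O, bond orders sum to 2 (valence 2) → 0 H
  atom 7: O, bond orders sum to 1 (valence 2) → 1 H
  atom 8: aromatic c, 2 neighbours → 1 H
  atom 9: aromatic c, 3 neighbours → 0 H
  atom 10: C, bond orders sum to 1 (valence 4) → 3 H
  atom 11: aromatic c, 3 neighbours → 0 H
  atom 12: C, bond orders sum to 3 (valence 4) → 1 H
  atom 13: O, bond orders sum to 2 (valence 2) → 0 H
Totals → C:9, H:9, N:1, O:3.
In Hill order: C9H9NO3.

C9H9NO3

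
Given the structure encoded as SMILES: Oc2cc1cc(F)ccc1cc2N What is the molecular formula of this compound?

Walk through each heavy atom and fill implicit hydrogens from standard valence (C 4, N 3, O 2, S 2, halogen 1); for lowercase aromatic atoms, an aromatic c carries 1 H when it has two neighbours and 0 H with three, and aromatic n carries 0 H:
  atom 1: O, bond orders sum to 1 (valence 2) → 1 H
  atom 2: aromatic c, 3 neighbours → 0 H
  atom 3: aromatic c, 2 neighbours → 1 H
  atom 4: aromatic c, 3 neighbours → 0 H
  atom 5: aromatic c, 2 neighbours → 1 H
  atom 6: aromatic c, 3 neighbours → 0 H
  atom 7: F (halogen, monovalent) → 0 H
  atom 8: aromatic c, 2 neighbours → 1 H
  atom 9: aromatic c, 2 neighbours → 1 H
  atom 10: aromatic c, 3 neighbours → 0 H
  atom 11: aromatic c, 2 neighbours → 1 H
  atom 12: aromatic c, 3 neighbours → 0 H
  atom 13: N, bond orders sum to 1 (valence 3) → 2 H
Totals → C:10, H:8, F:1, N:1, O:1.

C10H8FNO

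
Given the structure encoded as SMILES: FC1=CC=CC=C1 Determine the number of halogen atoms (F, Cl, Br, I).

1

Halogen atoms appear at heavy-atom position 1 (1×F).
Halogen count: 1.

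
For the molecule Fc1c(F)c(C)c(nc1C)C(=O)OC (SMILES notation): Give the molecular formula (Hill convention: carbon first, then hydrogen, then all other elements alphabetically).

C9H9F2NO2

Walk through each heavy atom and fill implicit hydrogens from standard valence (C 4, N 3, O 2, S 2, halogen 1); for lowercase aromatic atoms, an aromatic c carries 1 H when it has two neighbours and 0 H with three, and aromatic n carries 0 H:
  atom 1: F (halogen, monovalent) → 0 H
  atom 2: aromatic c, 3 neighbours → 0 H
  atom 3: aromatic c, 3 neighbours → 0 H
  atom 4: F (halogen, monovalent) → 0 H
  atom 5: aromatic c, 3 neighbours → 0 H
  atom 6: C, bond orders sum to 1 (valence 4) → 3 H
  atom 7: aromatic c, 3 neighbours → 0 H
  atom 8: aromatic n, 2 neighbours → 0 H
  atom 9: aromatic c, 3 neighbours → 0 H
  atom 10: C, bond orders sum to 1 (valence 4) → 3 H
  atom 11: C, bond orders sum to 4 (valence 4) → 0 H
  atom 12: O, bond orders sum to 2 (valence 2) → 0 H
  atom 13: O, bond orders sum to 2 (valence 2) → 0 H
  atom 14: C, bond orders sum to 1 (valence 4) → 3 H
Totals → C:9, H:9, F:2, N:1, O:2.
In Hill order: C9H9F2NO2.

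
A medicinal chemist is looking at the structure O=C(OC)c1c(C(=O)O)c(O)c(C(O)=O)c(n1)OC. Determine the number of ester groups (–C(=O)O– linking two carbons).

1

The ester motif appears at heavy-atom position 2 in the SMILES.
Other groups present: 2 carboxylic acid, 1 ether, 1 hydroxyl.
Ester count: 1.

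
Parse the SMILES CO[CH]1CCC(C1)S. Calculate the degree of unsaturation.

1

Molecular formula: C6H12OS.
DoU = (2C + 2 + N − H − X) / 2, where X is the halogen count and O/S are ignored.
    = (2·6 + 2 + 0 − 12 − 0) / 2 = 2 / 2 = 1.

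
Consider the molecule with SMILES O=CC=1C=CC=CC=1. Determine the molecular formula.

C7H6O

Walk through each heavy atom and fill implicit hydrogens from standard valence (C 4, N 3, O 2, S 2, halogen 1):
  atom 1: O, bond orders sum to 2 (valence 2) → 0 H
  atom 2: C, bond orders sum to 3 (valence 4) → 1 H
  atom 3: C, bond orders sum to 4 (valence 4) → 0 H
  atom 4: C, bond orders sum to 3 (valence 4) → 1 H
  atom 5: C, bond orders sum to 3 (valence 4) → 1 H
  atom 6: C, bond orders sum to 3 (valence 4) → 1 H
  atom 7: C, bond orders sum to 3 (valence 4) → 1 H
  atom 8: C, bond orders sum to 3 (valence 4) → 1 H
Totals → C:7, H:6, O:1.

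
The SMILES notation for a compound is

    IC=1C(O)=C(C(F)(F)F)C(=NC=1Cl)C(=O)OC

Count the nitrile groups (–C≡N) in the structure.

0

Scan the SMILES for the nitrile motif — none present.
Groups that are present: 1 ester, 1 hydroxyl.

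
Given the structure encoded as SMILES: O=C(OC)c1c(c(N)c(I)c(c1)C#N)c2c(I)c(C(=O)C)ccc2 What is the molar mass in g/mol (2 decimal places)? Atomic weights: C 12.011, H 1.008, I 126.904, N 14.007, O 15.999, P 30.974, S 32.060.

First, the molecular formula is C17H12I2N2O3 (counting implicit H from valence).
  C: 17 × 12.011 = 204.187
  H: 12 × 1.008 = 12.096
  I: 2 × 126.904 = 253.808
  N: 2 × 14.007 = 28.014
  O: 3 × 15.999 = 47.997
Sum: 17×12.011 + 12×1.008 + 2×126.904 + 2×14.007 + 3×15.999 = 546.102 → 546.10 g/mol.

546.10 g/mol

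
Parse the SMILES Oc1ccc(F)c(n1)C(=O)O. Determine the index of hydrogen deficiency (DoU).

Molecular formula: C6H4FNO3.
DoU = (2C + 2 + N − H − X) / 2, where X is the halogen count and O/S are ignored.
    = (2·6 + 2 + 1 − 4 − 1) / 2 = 10 / 2 = 5.

5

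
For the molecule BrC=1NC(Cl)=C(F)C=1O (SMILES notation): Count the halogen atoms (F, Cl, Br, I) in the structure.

3

Halogen atoms appear at heavy-atom positions 1, 5, 7 (1×Br, 1×Cl, 1×F).
Other groups present: 1 hydroxyl.
Halogen count: 3.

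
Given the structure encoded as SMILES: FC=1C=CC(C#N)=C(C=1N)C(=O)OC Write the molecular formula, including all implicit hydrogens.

C9H7FN2O2

Walk through each heavy atom and fill implicit hydrogens from standard valence (C 4, N 3, O 2, S 2, halogen 1):
  atom 1: F (halogen, monovalent) → 0 H
  atom 2: C, bond orders sum to 4 (valence 4) → 0 H
  atom 3: C, bond orders sum to 3 (valence 4) → 1 H
  atom 4: C, bond orders sum to 3 (valence 4) → 1 H
  atom 5: C, bond orders sum to 4 (valence 4) → 0 H
  atom 6: C, bond orders sum to 4 (valence 4) → 0 H
  atom 7: N, bond orders sum to 3 (valence 3) → 0 H
  atom 8: C, bond orders sum to 4 (valence 4) → 0 H
  atom 9: C, bond orders sum to 4 (valence 4) → 0 H
  atom 10: N, bond orders sum to 1 (valence 3) → 2 H
  atom 11: C, bond orders sum to 4 (valence 4) → 0 H
  atom 12: O, bond orders sum to 2 (valence 2) → 0 H
  atom 13: O, bond orders sum to 2 (valence 2) → 0 H
  atom 14: C, bond orders sum to 1 (valence 4) → 3 H
Totals → C:9, H:7, F:1, N:2, O:2.
In Hill order: C9H7FN2O2.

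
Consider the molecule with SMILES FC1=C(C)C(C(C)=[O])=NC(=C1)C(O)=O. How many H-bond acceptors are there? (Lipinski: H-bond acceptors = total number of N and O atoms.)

4

N atoms: 1; O atoms: 3.
Lipinski HBA = 1 + 3 = 4.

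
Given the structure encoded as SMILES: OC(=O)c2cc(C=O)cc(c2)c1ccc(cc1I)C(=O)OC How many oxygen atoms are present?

5

Scan the SMILES for O atoms (remember two-letter symbols like Cl and Br are single atoms).
Oxygen count: 5.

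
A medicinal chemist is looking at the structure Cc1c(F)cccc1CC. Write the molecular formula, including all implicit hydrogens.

C9H11F

Walk through each heavy atom and fill implicit hydrogens from standard valence (C 4, N 3, O 2, S 2, halogen 1); for lowercase aromatic atoms, an aromatic c carries 1 H when it has two neighbours and 0 H with three, and aromatic n carries 0 H:
  atom 1: C, bond orders sum to 1 (valence 4) → 3 H
  atom 2: aromatic c, 3 neighbours → 0 H
  atom 3: aromatic c, 3 neighbours → 0 H
  atom 4: F (halogen, monovalent) → 0 H
  atom 5: aromatic c, 2 neighbours → 1 H
  atom 6: aromatic c, 2 neighbours → 1 H
  atom 7: aromatic c, 2 neighbours → 1 H
  atom 8: aromatic c, 3 neighbours → 0 H
  atom 9: C, bond orders sum to 2 (valence 4) → 2 H
  atom 10: C, bond orders sum to 1 (valence 4) → 3 H
Totals → C:9, H:11, F:1.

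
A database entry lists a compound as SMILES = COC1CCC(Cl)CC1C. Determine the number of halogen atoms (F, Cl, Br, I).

Halogen atoms appear at heavy-atom position 7 (1×Cl).
Other groups present: 1 ether.
Halogen count: 1.

1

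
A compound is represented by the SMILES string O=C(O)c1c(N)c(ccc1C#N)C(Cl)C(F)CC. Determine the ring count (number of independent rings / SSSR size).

1

In SMILES, each pair of matching ring-closure digits denotes one ring-closing bond; the number of such bonds equals the number of independent rings.
Ring-closure bonds here: 1.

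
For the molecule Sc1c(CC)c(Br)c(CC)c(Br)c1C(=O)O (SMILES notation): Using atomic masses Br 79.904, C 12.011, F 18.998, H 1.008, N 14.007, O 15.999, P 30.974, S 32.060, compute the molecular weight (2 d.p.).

368.08 g/mol

First, the molecular formula is C11H12Br2O2S (counting implicit H from valence).
  Br: 2 × 79.904 = 159.808
  C: 11 × 12.011 = 132.121
  H: 12 × 1.008 = 12.096
  O: 2 × 15.999 = 31.998
  S: 1 × 32.060 = 32.060
Sum: 2×79.904 + 11×12.011 + 12×1.008 + 2×15.999 + 1×32.060 = 368.083 → 368.08 g/mol.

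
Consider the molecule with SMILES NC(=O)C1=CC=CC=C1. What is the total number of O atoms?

Scan the SMILES for O atoms (remember two-letter symbols like Cl and Br are single atoms).
Oxygen count: 1.

1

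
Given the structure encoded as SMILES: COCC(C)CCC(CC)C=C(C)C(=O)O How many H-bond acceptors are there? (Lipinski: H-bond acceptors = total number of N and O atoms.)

N atoms: 0; O atoms: 3.
Lipinski HBA = 0 + 3 = 3.

3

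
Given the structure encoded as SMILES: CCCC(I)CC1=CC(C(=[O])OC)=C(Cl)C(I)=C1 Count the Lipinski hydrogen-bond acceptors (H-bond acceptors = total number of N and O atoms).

2

N atoms: 0; O atoms: 2.
Lipinski HBA = 0 + 2 = 2.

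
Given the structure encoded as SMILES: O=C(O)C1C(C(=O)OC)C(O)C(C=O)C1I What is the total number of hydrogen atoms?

Walk through each heavy atom and fill implicit hydrogens from standard valence (C 4, N 3, O 2, S 2, halogen 1):
  atom 1: O, bond orders sum to 2 (valence 2) → 0 H
  atom 2: C, bond orders sum to 4 (valence 4) → 0 H
  atom 3: O, bond orders sum to 1 (valence 2) → 1 H
  atom 4: C, bond orders sum to 3 (valence 4) → 1 H
  atom 5: C, bond orders sum to 3 (valence 4) → 1 H
  atom 6: C, bond orders sum to 4 (valence 4) → 0 H
  atom 7: O, bond orders sum to 2 (valence 2) → 0 H
  atom 8: O, bond orders sum to 2 (valence 2) → 0 H
  atom 9: C, bond orders sum to 1 (valence 4) → 3 H
  atom 10: C, bond orders sum to 3 (valence 4) → 1 H
  atom 11: O, bond orders sum to 1 (valence 2) → 1 H
  atom 12: C, bond orders sum to 3 (valence 4) → 1 H
  atom 13: C, bond orders sum to 3 (valence 4) → 1 H
  atom 14: O, bond orders sum to 2 (valence 2) → 0 H
  atom 15: C, bond orders sum to 3 (valence 4) → 1 H
  atom 16: I (halogen, monovalent) → 0 H
Total hydrogens: 11.

11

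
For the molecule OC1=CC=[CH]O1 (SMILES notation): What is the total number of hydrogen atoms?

4

Walk through each heavy atom and fill implicit hydrogens from standard valence (C 4, N 3, O 2, S 2, halogen 1):
  atom 1: O, bond orders sum to 1 (valence 2) → 1 H
  atom 2: C, bond orders sum to 4 (valence 4) → 0 H
  atom 3: C, bond orders sum to 3 (valence 4) → 1 H
  atom 4: C, bond orders sum to 3 (valence 4) → 1 H
  atom 5: C with explicit H count 1
  atom 6: O, bond orders sum to 2 (valence 2) → 0 H
Total hydrogens: 4.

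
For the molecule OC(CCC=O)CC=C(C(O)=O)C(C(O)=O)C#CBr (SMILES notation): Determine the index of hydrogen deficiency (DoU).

Degree of unsaturation = (number of rings) + (number of π bonds).
Ring closures in the SMILES: 0.
π bonds: 4 double bonds (each 1 DoU), 1 triple bond (each 2 DoU) → 6 DoU from unsaturation.
Total DoU = 0 + 6 = 6.

6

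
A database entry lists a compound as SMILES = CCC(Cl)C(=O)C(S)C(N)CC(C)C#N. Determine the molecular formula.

C10H17ClN2OS

Walk through each heavy atom and fill implicit hydrogens from standard valence (C 4, N 3, O 2, S 2, halogen 1):
  atom 1: C, bond orders sum to 1 (valence 4) → 3 H
  atom 2: C, bond orders sum to 2 (valence 4) → 2 H
  atom 3: C, bond orders sum to 3 (valence 4) → 1 H
  atom 4: Cl (halogen, monovalent) → 0 H
  atom 5: C, bond orders sum to 4 (valence 4) → 0 H
  atom 6: O, bond orders sum to 2 (valence 2) → 0 H
  atom 7: C, bond orders sum to 3 (valence 4) → 1 H
  atom 8: S, bond orders sum to 1 (valence 2) → 1 H
  atom 9: C, bond orders sum to 3 (valence 4) → 1 H
  atom 10: N, bond orders sum to 1 (valence 3) → 2 H
  atom 11: C, bond orders sum to 2 (valence 4) → 2 H
  atom 12: C, bond orders sum to 3 (valence 4) → 1 H
  atom 13: C, bond orders sum to 1 (valence 4) → 3 H
  atom 14: C, bond orders sum to 4 (valence 4) → 0 H
  atom 15: N, bond orders sum to 3 (valence 3) → 0 H
Totals → C:10, H:17, Cl:1, N:2, O:1, S:1.
In Hill order: C10H17ClN2OS.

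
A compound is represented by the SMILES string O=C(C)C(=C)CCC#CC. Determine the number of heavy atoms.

Every atom symbol written in the SMILES (organic subset) is one heavy atom; implicit H are not written.
Heavy atoms by element → C:9, O:1.
Total: 10.

10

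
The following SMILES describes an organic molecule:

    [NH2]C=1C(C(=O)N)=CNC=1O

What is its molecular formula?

C5H7N3O2

Walk through each heavy atom and fill implicit hydrogens from standard valence (C 4, N 3, O 2, S 2, halogen 1):
  atom 1: N with explicit H count 2
  atom 2: C, bond orders sum to 4 (valence 4) → 0 H
  atom 3: C, bond orders sum to 4 (valence 4) → 0 H
  atom 4: C, bond orders sum to 4 (valence 4) → 0 H
  atom 5: O, bond orders sum to 2 (valence 2) → 0 H
  atom 6: N, bond orders sum to 1 (valence 3) → 2 H
  atom 7: C, bond orders sum to 3 (valence 4) → 1 H
  atom 8: N, bond orders sum to 2 (valence 3) → 1 H
  atom 9: C, bond orders sum to 4 (valence 4) → 0 H
  atom 10: O, bond orders sum to 1 (valence 2) → 1 H
Totals → C:5, H:7, N:3, O:2.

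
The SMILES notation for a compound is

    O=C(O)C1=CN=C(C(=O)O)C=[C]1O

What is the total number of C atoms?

Count every carbon token in the SMILES (each C, including those in ring-closure positions and inside branches).
Carbon count: 7.

7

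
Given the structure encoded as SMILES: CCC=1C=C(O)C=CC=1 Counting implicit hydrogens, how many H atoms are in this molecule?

Walk through each heavy atom and fill implicit hydrogens from standard valence (C 4, N 3, O 2, S 2, halogen 1):
  atom 1: C, bond orders sum to 1 (valence 4) → 3 H
  atom 2: C, bond orders sum to 2 (valence 4) → 2 H
  atom 3: C, bond orders sum to 4 (valence 4) → 0 H
  atom 4: C, bond orders sum to 3 (valence 4) → 1 H
  atom 5: C, bond orders sum to 4 (valence 4) → 0 H
  atom 6: O, bond orders sum to 1 (valence 2) → 1 H
  atom 7: C, bond orders sum to 3 (valence 4) → 1 H
  atom 8: C, bond orders sum to 3 (valence 4) → 1 H
  atom 9: C, bond orders sum to 3 (valence 4) → 1 H
Total hydrogens: 10.

10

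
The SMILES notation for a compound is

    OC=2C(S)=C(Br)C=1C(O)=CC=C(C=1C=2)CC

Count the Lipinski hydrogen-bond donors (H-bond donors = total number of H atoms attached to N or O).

2

Donors: find every N or O and count the H atoms it carries.
  atom 1 (O): bond orders sum to 1 → 1 H
  atom 9 (O): bond orders sum to 1 → 1 H
Lipinski HBD = 2.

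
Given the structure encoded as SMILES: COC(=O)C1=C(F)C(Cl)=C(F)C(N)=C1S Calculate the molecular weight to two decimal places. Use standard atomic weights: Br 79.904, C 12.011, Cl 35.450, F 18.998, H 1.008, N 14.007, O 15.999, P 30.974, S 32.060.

253.65 g/mol

First, the molecular formula is C8H6ClF2NO2S (counting implicit H from valence).
  C: 8 × 12.011 = 96.088
  Cl: 1 × 35.450 = 35.450
  F: 2 × 18.998 = 37.996
  H: 6 × 1.008 = 6.048
  N: 1 × 14.007 = 14.007
  O: 2 × 15.999 = 31.998
  S: 1 × 32.060 = 32.060
Sum: 8×12.011 + 1×35.450 + 2×18.998 + 6×1.008 + 1×14.007 + 2×15.999 + 1×32.060 = 253.647 → 253.65 g/mol.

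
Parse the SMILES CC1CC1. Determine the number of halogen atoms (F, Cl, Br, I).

Scan the SMILES for the halogen motif — none present.

0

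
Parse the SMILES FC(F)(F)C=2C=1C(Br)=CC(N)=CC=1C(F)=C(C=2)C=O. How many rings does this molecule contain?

2

In SMILES, each pair of matching ring-closure digits denotes one ring-closing bond; the number of such bonds equals the number of independent rings.
Ring-closure bonds here: 2.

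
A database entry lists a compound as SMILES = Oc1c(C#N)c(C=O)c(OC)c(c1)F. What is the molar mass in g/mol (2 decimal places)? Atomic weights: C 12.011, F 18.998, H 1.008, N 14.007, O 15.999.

195.15 g/mol

First, the molecular formula is C9H6FNO3 (counting implicit H from valence).
  C: 9 × 12.011 = 108.099
  F: 1 × 18.998 = 18.998
  H: 6 × 1.008 = 6.048
  N: 1 × 14.007 = 14.007
  O: 3 × 15.999 = 47.997
Sum: 9×12.011 + 1×18.998 + 6×1.008 + 1×14.007 + 3×15.999 = 195.149 → 195.15 g/mol.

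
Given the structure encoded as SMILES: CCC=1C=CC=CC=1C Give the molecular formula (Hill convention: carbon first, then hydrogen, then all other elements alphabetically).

Walk through each heavy atom and fill implicit hydrogens from standard valence (C 4, N 3, O 2, S 2, halogen 1):
  atom 1: C, bond orders sum to 1 (valence 4) → 3 H
  atom 2: C, bond orders sum to 2 (valence 4) → 2 H
  atom 3: C, bond orders sum to 4 (valence 4) → 0 H
  atom 4: C, bond orders sum to 3 (valence 4) → 1 H
  atom 5: C, bond orders sum to 3 (valence 4) → 1 H
  atom 6: C, bond orders sum to 3 (valence 4) → 1 H
  atom 7: C, bond orders sum to 3 (valence 4) → 1 H
  atom 8: C, bond orders sum to 4 (valence 4) → 0 H
  atom 9: C, bond orders sum to 1 (valence 4) → 3 H
Totals → C:9, H:12.

C9H12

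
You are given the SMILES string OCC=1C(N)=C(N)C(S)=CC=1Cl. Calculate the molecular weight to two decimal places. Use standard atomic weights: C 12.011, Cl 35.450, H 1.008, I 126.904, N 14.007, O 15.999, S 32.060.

First, the molecular formula is C7H9ClN2OS (counting implicit H from valence).
  C: 7 × 12.011 = 84.077
  Cl: 1 × 35.450 = 35.450
  H: 9 × 1.008 = 9.072
  N: 2 × 14.007 = 28.014
  O: 1 × 15.999 = 15.999
  S: 1 × 32.060 = 32.060
Sum: 7×12.011 + 1×35.450 + 9×1.008 + 2×14.007 + 1×15.999 + 1×32.060 = 204.672 → 204.67 g/mol.

204.67 g/mol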